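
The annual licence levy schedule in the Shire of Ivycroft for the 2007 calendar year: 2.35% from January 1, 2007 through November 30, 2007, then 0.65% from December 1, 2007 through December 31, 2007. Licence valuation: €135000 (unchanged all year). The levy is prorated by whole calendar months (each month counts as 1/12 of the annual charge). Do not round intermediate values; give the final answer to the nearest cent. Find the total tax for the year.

January 1 – November 30, 2007: 11 months at 2.35% → €135000 × 2.35% × 11/12 = €2908.1250
December 1 – December 31, 2007: 1 month at 0.65% → €135000 × 0.65% × 1/12 = €73.1250
Total = €2981.2500

€2981.25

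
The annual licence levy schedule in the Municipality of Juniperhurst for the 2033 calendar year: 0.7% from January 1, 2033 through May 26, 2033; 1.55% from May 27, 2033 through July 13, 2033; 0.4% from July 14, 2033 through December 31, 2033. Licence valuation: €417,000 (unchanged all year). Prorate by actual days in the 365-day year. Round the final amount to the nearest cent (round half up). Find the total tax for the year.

January 1 – May 26, 2033: 146 days at 0.7% → €417,000 × 0.7% × 146/365 = €1,167.6000
May 27 – July 13, 2033: 48 days at 1.55% → €417,000 × 1.55% × 48/365 = €849.9945
July 14 – December 31, 2033: 171 days at 0.4% → €417,000 × 0.4% × 171/365 = €781.4466
Total = €2,799.0411

€2,799.04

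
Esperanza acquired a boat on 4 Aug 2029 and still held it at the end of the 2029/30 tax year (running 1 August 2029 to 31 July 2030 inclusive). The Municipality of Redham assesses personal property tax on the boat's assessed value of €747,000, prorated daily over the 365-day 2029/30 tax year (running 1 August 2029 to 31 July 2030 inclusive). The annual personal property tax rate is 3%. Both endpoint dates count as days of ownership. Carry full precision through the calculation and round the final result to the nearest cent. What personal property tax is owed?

Days held (4 Aug 2029 – 31 Jul 2030): 362 out of 365
Tax = €747,000 × 3% × 362/365 = €22,225.8082

€22,225.81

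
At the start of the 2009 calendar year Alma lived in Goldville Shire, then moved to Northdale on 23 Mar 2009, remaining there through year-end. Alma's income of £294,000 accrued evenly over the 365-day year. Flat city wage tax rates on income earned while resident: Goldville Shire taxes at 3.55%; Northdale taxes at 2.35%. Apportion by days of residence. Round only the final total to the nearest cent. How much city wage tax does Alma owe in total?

£7,691.93

Goldville Shire, 1 Jan – 22 Mar 2009: 81 days → £294,000 × 3.55% × 81/365 = £2,316.1562
Northdale, 23 Mar – 31 Dec 2009: 284 days → £294,000 × 2.35% × 284/365 = £5,375.7699
Total = £7,691.9260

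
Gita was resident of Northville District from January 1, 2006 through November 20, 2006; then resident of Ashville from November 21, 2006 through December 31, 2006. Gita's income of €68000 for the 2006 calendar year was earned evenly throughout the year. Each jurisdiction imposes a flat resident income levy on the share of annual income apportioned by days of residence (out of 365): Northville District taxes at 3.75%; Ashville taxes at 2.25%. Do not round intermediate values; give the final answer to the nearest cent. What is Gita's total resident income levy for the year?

Northville District, January 1 – November 20, 2006: 324 days → €68000 × 3.75% × 324/365 = €2263.5616
Ashville, November 21 – December 31, 2006: 41 days → €68000 × 2.25% × 41/365 = €171.8630
Total = €2435.4247

€2435.42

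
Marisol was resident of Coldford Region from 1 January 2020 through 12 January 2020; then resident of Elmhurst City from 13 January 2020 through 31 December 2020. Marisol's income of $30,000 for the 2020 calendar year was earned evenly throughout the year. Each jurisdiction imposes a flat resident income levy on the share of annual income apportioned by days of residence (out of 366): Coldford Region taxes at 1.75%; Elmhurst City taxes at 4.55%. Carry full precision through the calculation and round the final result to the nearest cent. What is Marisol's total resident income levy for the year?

$1,337.46

Coldford Region, 1 January – 12 January 2020: 12 days → $30,000 × 1.75% × 12/366 = $17.2131
Elmhurst City, 13 January – 31 December 2020: 354 days → $30,000 × 4.55% × 354/366 = $1,320.2459
Total = $1,337.4590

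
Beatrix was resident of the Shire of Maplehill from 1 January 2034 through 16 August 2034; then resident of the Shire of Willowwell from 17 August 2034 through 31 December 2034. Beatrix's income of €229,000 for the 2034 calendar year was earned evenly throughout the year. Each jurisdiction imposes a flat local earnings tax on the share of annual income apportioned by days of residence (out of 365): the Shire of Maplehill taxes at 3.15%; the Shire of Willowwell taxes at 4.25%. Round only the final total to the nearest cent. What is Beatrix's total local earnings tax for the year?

The Shire of Maplehill, 1 January – 16 August 2034: 228 days → €229,000 × 3.15% × 228/365 = €4,505.9671
The Shire of Willowwell, 17 August – 31 December 2034: 137 days → €229,000 × 4.25% × 137/365 = €3,653.0205
Total = €8,158.9877

€8,158.99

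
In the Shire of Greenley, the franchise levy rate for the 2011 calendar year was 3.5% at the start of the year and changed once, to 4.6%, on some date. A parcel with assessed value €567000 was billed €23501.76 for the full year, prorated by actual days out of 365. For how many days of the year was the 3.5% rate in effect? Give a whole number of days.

Let d = days at the first rate; then 365 − d days at the second rate.
€567000 × [3.5%·d + 4.6%·(365−d)] / 365 = €23501.76
Solving gives d = 151, so the new rate took effect on 1 Jun 2011.

151 days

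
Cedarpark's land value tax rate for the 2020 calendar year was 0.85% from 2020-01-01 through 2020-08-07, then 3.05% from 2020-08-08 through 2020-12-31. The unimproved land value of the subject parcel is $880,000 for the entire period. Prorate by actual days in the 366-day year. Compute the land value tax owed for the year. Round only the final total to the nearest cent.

$15,202.84

2020-01-01 to 2020-08-07: 220 days at 0.85% → $880,000 × 0.85% × 220/366 = $4,496.1749
2020-08-08 to 2020-12-31: 146 days at 3.05% → $880,000 × 3.05% × 146/366 = $10,706.6667
Total = $15,202.8415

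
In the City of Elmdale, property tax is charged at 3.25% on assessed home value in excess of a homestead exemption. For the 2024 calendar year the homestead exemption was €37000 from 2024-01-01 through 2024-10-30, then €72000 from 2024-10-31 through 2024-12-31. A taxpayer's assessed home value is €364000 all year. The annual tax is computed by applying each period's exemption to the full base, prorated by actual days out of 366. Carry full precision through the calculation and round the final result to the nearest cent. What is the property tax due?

€10434.81

2024-01-01 to 2024-10-30: 304 days, exemption €37000 → (€364000 − €37000) × 3.25% × 304/366 = €8827.2131
2024-10-31 to 2024-12-31: 62 days, exemption €72000 → (€364000 − €72000) × 3.25% × 62/366 = €1607.5956
Total = €10434.8087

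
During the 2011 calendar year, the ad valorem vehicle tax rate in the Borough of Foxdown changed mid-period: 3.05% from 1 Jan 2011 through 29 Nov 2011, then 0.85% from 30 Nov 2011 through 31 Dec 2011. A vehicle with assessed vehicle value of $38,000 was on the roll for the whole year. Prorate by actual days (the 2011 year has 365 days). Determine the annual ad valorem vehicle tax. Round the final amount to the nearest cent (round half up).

1 Jan – 29 Nov 2011: 333 days at 3.05% → $38,000 × 3.05% × 333/365 = $1,057.3890
30 Nov – 31 Dec 2011: 32 days at 0.85% → $38,000 × 0.85% × 32/365 = $28.3178
Total = $1,085.7068

$1,085.71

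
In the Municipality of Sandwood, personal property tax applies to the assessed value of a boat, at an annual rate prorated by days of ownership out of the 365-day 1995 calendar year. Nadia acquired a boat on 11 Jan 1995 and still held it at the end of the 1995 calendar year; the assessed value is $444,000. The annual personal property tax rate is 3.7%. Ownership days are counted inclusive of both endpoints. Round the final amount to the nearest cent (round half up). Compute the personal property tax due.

Days held (11 Jan – 31 Dec 1995): 355 out of 365
Tax = $444,000 × 3.7% × 355/365 = $15,977.9178

$15,977.92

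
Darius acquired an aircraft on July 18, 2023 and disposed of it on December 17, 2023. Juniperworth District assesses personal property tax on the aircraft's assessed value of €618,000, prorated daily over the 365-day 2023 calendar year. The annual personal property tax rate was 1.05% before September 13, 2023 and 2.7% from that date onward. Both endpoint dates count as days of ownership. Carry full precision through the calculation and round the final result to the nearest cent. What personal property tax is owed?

July 18 – September 12, 2023: 57 days at 1.05% → €618,000 × 1.05% × 57/365 = €1,013.3507
September 13 – December 17, 2023: 96 days at 2.7% → €618,000 × 2.7% × 96/365 = €4,388.6466
Total = €5,401.9973

€5,402.00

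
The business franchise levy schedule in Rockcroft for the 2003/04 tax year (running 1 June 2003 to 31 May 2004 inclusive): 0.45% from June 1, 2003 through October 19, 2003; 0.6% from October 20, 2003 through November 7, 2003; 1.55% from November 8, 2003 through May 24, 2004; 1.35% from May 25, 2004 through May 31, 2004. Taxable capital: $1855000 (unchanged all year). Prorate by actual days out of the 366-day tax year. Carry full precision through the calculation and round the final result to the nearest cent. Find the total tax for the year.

June 1 – October 19, 2003: 141 days at 0.45% → $1855000 × 0.45% × 141/366 = $3215.8402
October 20 – November 7, 2003: 19 days at 0.6% → $1855000 × 0.6% × 19/366 = $577.7869
November 8, 2003 – May 24, 2004: 199 days at 1.55% → $1855000 × 1.55% × 199/366 = $15633.1899
May 25 – May 31, 2004: 7 days at 1.35% → $1855000 × 1.35% × 7/366 = $478.9549
Total = $19905.7719

$19905.77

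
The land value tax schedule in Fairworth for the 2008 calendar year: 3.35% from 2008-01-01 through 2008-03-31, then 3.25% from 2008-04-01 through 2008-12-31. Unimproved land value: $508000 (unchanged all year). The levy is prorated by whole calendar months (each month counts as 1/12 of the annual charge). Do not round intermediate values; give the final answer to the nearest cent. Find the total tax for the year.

2008-01-01 to 2008-03-31: 3 months at 3.35% → $508000 × 3.35% × 3/12 = $4254.5000
2008-04-01 to 2008-12-31: 9 months at 3.25% → $508000 × 3.25% × 9/12 = $12382.5000
Total = $16637.0000

$16637.00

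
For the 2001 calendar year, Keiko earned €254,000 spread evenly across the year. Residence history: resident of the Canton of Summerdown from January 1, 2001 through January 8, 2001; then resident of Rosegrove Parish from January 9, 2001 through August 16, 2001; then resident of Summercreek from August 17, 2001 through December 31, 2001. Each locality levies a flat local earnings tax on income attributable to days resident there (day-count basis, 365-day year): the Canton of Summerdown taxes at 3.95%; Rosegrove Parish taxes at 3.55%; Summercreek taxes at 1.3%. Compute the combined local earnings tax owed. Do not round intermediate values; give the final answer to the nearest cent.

The Canton of Summerdown, January 1 – January 8, 2001: 8 days → €254,000 × 3.95% × 8/365 = €219.9014
Rosegrove Parish, January 9 – August 16, 2001: 220 days → €254,000 × 3.55% × 220/365 = €5,434.9041
Summercreek, August 17 – December 31, 2001: 137 days → €254,000 × 1.3% × 137/365 = €1,239.3808
Total = €6,894.1863

€6,894.19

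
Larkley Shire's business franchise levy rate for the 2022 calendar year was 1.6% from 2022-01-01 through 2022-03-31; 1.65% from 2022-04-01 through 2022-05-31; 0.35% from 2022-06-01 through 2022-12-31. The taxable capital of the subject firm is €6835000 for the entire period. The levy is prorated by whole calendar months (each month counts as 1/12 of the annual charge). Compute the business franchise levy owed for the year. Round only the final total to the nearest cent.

€60091.04

2022-01-01 to 2022-03-31: 3 months at 1.6% → €6835000 × 1.6% × 3/12 = €27340.0000
2022-04-01 to 2022-05-31: 2 months at 1.65% → €6835000 × 1.65% × 2/12 = €18796.2500
2022-06-01 to 2022-12-31: 7 months at 0.35% → €6835000 × 0.35% × 7/12 = €13954.7917
Total = €60091.0417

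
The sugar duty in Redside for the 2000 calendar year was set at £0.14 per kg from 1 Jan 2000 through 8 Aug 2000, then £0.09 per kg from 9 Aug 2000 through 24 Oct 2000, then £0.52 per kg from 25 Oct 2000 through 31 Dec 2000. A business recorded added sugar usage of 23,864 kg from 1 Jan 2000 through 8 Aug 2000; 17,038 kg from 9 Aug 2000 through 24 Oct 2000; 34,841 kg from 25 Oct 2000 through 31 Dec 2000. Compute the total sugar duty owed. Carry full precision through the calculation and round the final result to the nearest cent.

£22991.70

1 Jan – 8 Aug 2000: 23,864 kg at £0.14/kg → £3340.96
9 Aug – 24 Oct 2000: 17,038 kg at £0.09/kg → £1533.42
25 Oct – 31 Dec 2000: 34,841 kg at £0.52/kg → £18117.32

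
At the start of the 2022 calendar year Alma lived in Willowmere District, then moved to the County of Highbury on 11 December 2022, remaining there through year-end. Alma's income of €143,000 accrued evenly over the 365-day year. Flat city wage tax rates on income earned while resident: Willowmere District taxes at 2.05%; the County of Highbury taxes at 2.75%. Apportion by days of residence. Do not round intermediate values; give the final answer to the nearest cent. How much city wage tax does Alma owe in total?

Willowmere District, 1 January – 10 December 2022: 344 days → €143,000 × 2.05% × 344/365 = €2,762.8384
The County of Highbury, 11 December – 31 December 2022: 21 days → €143,000 × 2.75% × 21/365 = €226.2534
Total = €2,989.0918

€2,989.09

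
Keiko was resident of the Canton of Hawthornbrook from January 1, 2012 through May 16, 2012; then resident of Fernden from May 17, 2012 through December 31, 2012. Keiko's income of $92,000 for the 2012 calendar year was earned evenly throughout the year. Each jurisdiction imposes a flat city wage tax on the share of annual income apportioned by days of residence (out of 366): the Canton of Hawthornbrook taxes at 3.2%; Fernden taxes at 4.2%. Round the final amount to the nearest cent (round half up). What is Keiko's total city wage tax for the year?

$3,519.63

The Canton of Hawthornbrook, January 1 – May 16, 2012: 137 days → $92,000 × 3.2% × 137/366 = $1,101.9891
Fernden, May 17 – December 31, 2012: 229 days → $92,000 × 4.2% × 229/366 = $2,417.6393
Total = $3,519.6284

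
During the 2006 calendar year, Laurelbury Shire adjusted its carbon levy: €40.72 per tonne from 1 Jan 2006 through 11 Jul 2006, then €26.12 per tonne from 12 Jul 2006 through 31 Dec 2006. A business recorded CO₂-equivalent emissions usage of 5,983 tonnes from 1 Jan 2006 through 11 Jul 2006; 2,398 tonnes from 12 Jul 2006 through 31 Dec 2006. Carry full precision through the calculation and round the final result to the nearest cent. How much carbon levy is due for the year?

€306,263.52

1 Jan – 11 Jul 2006: 5,983 tonnes at €40.72/tonne → €243,627.76
12 Jul – 31 Dec 2006: 2,398 tonnes at €26.12/tonne → €62,635.76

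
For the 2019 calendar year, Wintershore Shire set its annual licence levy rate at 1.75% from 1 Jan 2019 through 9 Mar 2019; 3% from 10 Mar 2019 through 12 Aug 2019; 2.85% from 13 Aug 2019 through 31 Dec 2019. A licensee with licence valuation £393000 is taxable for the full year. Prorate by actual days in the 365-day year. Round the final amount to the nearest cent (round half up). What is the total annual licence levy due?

1 Jan – 9 Mar 2019: 68 days at 1.75% → £393000 × 1.75% × 68/365 = £1281.2877
10 Mar – 12 Aug 2019: 156 days at 3% → £393000 × 3% × 156/365 = £5039.0137
13 Aug – 31 Dec 2019: 141 days at 2.85% → £393000 × 2.85% × 141/365 = £4326.7685
Total = £10647.0699

£10647.07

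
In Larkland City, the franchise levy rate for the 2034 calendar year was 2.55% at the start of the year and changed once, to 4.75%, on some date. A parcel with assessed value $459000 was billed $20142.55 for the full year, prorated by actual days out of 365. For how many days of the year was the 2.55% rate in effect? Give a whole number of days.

Let d = days at the first rate; then 365 − d days at the second rate.
$459000 × [2.55%·d + 4.75%·(365−d)] / 365 = $20142.55
Solving gives d = 60, so the new rate took effect on March 2, 2034.

60 days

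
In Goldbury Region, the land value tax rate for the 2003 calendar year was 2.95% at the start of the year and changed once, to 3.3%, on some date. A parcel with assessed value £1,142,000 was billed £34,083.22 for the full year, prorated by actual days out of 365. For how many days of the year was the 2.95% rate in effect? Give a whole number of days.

Let d = days at the first rate; then 365 − d days at the second rate.
£1,142,000 × [2.95%·d + 3.3%·(365−d)] / 365 = £34,083.22
Solving gives d = 329, so the new rate took effect on November 26, 2003.

329 days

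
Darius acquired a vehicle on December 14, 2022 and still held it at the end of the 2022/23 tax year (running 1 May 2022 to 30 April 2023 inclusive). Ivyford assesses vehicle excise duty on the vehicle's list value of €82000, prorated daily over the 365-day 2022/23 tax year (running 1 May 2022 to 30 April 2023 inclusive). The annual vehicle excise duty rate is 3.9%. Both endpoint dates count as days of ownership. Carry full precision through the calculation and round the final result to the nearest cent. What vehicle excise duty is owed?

Days held (December 14, 2022 – April 30, 2023): 138 out of 365
Tax = €82000 × 3.9% × 138/365 = €1209.1068

€1209.11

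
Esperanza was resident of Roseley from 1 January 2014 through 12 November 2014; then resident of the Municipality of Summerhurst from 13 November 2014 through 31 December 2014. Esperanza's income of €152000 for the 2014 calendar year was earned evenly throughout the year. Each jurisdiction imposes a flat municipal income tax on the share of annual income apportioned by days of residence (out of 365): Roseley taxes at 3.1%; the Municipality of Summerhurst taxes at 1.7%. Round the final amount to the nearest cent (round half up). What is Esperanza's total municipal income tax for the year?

€4426.32

Roseley, 1 January – 12 November 2014: 316 days → €152000 × 3.1% × 316/365 = €4079.4301
The Municipality of Summerhurst, 13 November – 31 December 2014: 49 days → €152000 × 1.7% × 49/365 = €346.8932
Total = €4426.3233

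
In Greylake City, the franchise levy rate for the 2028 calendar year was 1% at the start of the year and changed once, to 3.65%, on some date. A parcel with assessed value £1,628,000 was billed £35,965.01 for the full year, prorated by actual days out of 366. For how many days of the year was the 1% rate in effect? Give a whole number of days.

199 days

Let d = days at the first rate; then 366 − d days at the second rate.
£1,628,000 × [1%·d + 3.65%·(366−d)] / 366 = £35,965.01
Solving gives d = 199, so the new rate took effect on 18 Jul 2028.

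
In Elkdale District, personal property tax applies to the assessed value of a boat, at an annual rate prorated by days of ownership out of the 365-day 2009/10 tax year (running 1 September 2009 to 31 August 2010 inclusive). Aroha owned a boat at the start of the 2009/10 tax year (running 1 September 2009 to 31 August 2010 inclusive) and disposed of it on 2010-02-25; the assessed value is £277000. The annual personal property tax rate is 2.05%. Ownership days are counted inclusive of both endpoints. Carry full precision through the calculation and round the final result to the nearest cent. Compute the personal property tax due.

Days held (2009-09-01 to 2010-02-25): 178 out of 365
Tax = £277000 × 2.05% × 178/365 = £2769.2411

£2769.24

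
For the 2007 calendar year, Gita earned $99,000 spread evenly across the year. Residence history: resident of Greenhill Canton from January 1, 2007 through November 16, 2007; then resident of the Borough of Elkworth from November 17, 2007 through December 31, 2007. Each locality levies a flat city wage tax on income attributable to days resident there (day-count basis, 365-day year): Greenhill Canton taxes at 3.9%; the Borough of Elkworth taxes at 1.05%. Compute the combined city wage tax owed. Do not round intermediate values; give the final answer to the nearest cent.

$3,513.14

Greenhill Canton, January 1 – November 16, 2007: 320 days → $99,000 × 3.9% × 320/365 = $3,384.9863
The Borough of Elkworth, November 17 – December 31, 2007: 45 days → $99,000 × 1.05% × 45/365 = $128.1575
Total = $3,513.1438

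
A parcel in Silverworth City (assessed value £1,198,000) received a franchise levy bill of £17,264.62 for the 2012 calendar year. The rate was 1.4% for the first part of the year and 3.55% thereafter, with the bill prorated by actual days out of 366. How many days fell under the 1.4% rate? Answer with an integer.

Let d = days at the first rate; then 366 − d days at the second rate.
£1,198,000 × [1.4%·d + 3.55%·(366−d)] / 366 = £17,264.62
Solving gives d = 359, so the new rate took effect on 25 Dec 2012.

359 days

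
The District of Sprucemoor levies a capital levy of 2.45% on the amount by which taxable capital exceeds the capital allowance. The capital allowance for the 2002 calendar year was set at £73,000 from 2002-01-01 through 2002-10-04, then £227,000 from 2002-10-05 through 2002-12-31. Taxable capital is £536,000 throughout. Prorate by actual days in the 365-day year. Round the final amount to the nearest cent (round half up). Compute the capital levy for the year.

2002-01-01 to 2002-10-04: 277 days, exemption £73,000 → (£536,000 − £73,000) × 2.45% × 277/365 = £8,608.6288
2002-10-05 to 2002-12-31: 88 days, exemption £227,000 → (£536,000 − £227,000) × 2.45% × 88/365 = £1,825.2164
Total = £10,433.8452

£10,433.85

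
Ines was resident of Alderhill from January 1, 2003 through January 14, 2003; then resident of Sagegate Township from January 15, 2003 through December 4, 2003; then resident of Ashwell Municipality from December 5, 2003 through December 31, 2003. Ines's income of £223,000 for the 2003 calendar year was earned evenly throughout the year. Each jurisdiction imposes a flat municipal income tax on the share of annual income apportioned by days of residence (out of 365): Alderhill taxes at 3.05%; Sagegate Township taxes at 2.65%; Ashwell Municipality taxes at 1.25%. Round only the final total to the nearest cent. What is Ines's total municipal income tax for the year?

£5,712.77

Alderhill, January 1 – January 14, 2003: 14 days → £223,000 × 3.05% × 14/365 = £260.8795
Sagegate Township, January 15 – December 4, 2003: 324 days → £223,000 × 2.65% × 324/365 = £5,245.6932
Ashwell Municipality, December 5 – December 31, 2003: 27 days → £223,000 × 1.25% × 27/365 = £206.1986
Total = £5,712.7712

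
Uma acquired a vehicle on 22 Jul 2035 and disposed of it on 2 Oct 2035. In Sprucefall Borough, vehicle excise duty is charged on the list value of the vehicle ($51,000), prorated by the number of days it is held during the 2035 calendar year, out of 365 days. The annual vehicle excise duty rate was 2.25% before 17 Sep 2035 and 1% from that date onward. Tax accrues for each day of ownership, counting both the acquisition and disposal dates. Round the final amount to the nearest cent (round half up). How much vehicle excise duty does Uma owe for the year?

$201.55

22 Jul – 16 Sep 2035: 57 days at 2.25% → $51,000 × 2.25% × 57/365 = $179.1986
17 Sep – 2 Oct 2035: 16 days at 1% → $51,000 × 1% × 16/365 = $22.3562
Total = $201.5548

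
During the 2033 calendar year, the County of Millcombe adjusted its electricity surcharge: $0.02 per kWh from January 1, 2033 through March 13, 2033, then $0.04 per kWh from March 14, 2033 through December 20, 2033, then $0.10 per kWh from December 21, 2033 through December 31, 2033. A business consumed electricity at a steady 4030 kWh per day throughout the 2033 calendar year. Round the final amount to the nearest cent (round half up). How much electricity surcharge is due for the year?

$55694.60

January 1 – March 13, 2033: 72 days × 4030 kWh/day = 290,160 kWh at $0.02/kWh → $5803.20
March 14 – December 20, 2033: 282 days × 4030 kWh/day = 1,136,460 kWh at $0.04/kWh → $45458.40
December 21 – December 31, 2033: 11 days × 4030 kWh/day = 44,330 kWh at $0.10/kWh → $4433.00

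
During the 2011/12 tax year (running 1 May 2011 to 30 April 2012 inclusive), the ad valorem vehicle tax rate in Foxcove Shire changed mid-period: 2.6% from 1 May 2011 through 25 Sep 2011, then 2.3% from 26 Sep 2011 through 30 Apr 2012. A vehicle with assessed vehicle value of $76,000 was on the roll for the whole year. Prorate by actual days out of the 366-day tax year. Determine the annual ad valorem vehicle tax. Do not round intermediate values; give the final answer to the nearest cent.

1 May – 25 Sep 2011: 148 days at 2.6% → $76,000 × 2.6% × 148/366 = $799.0383
26 Sep 2011 – 30 Apr 2012: 218 days at 2.3% → $76,000 × 2.3% × 218/366 = $1,041.1585
Total = $1,840.1967

$1,840.20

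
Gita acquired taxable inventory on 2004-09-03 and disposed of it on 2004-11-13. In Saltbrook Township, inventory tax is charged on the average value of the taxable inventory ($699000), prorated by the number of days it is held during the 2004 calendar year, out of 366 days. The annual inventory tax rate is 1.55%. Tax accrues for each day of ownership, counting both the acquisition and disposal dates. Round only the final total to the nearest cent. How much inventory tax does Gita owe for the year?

$2131.38

Days held (2004-09-03 to 2004-11-13): 72 out of 366
Tax = $699000 × 1.55% × 72/366 = $2131.3770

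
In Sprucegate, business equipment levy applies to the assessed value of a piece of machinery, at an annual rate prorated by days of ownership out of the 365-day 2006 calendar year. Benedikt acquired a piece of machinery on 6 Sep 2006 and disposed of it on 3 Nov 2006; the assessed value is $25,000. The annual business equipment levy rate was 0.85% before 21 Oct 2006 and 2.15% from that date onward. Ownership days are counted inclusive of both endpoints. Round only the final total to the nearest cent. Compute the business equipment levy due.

$46.82

6 Sep – 20 Oct 2006: 45 days at 0.85% → $25,000 × 0.85% × 45/365 = $26.1986
21 Oct – 3 Nov 2006: 14 days at 2.15% → $25,000 × 2.15% × 14/365 = $20.6164
Total = $46.8151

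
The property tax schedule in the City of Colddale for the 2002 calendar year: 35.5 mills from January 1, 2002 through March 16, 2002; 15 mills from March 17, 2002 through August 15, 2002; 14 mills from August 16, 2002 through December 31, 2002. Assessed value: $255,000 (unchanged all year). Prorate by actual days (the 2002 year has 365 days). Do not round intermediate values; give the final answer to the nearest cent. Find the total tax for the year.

January 1 – March 16, 2002: 75 days at 35.5 mills → $255,000 × 3.55% × 75/365 = $1,860.1027
March 17 – August 15, 2002: 152 days at 15 mills → $255,000 × 1.5% × 152/365 = $1,592.8767
August 16 – December 31, 2002: 138 days at 14 mills → $255,000 × 1.4% × 138/365 = $1,349.7534
Total = $4,802.7329

$4,802.73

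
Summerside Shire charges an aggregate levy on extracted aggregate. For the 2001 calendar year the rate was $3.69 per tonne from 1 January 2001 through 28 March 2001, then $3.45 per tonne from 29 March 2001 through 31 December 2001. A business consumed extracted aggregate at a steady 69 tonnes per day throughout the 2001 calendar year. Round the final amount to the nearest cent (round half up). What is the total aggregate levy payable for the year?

$88,328.97

1 January – 28 March 2001: 87 days × 69 tonnes/day = 6,003 tonnes at $3.69/tonne → $22,151.07
29 March – 31 December 2001: 278 days × 69 tonnes/day = 19,182 tonnes at $3.45/tonne → $66,177.90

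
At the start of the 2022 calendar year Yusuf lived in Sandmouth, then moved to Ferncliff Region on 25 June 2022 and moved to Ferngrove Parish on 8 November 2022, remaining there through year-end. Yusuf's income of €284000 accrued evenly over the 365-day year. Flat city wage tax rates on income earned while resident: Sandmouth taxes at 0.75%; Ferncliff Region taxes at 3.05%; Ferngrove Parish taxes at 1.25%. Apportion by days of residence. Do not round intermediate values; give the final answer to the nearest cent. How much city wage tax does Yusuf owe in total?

Sandmouth, 1 January – 24 June 2022: 175 days → €284000 × 0.75% × 175/365 = €1021.2329
Ferncliff Region, 25 June – 7 November 2022: 136 days → €284000 × 3.05% × 136/365 = €3227.4849
Ferngrove Parish, 8 November – 31 December 2022: 54 days → €284000 × 1.25% × 54/365 = €525.2055
Total = €4773.9233

€4773.92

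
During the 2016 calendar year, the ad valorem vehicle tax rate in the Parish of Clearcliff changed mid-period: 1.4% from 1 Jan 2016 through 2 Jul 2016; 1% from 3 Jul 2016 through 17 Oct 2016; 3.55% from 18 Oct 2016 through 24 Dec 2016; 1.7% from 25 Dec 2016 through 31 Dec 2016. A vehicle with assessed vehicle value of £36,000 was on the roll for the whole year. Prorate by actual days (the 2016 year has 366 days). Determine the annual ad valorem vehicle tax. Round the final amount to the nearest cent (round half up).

1 Jan – 2 Jul 2016: 184 days at 1.4% → £36,000 × 1.4% × 184/366 = £253.3770
3 Jul – 17 Oct 2016: 107 days at 1% → £36,000 × 1% × 107/366 = £105.2459
18 Oct – 24 Dec 2016: 68 days at 3.55% → £36,000 × 3.55% × 68/366 = £237.4426
25 Dec – 31 Dec 2016: 7 days at 1.7% → £36,000 × 1.7% × 7/366 = £11.7049
Total = £607.7705

£607.77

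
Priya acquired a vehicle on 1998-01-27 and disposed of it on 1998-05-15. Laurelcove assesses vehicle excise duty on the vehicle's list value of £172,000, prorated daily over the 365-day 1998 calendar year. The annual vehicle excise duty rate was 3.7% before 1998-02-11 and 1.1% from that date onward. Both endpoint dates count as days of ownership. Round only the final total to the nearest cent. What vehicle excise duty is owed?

1998-01-27 to 1998-02-10: 15 days at 3.7% → £172,000 × 3.7% × 15/365 = £261.5342
1998-02-11 to 1998-05-15: 94 days at 1.1% → £172,000 × 1.1% × 94/365 = £487.2548
Total = £748.7890

£748.79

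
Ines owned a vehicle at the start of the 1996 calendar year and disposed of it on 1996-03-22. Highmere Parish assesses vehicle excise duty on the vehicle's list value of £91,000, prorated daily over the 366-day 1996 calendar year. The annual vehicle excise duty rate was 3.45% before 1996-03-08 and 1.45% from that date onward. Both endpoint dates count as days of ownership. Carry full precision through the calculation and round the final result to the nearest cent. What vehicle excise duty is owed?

1996-01-01 to 1996-03-07: 67 days at 3.45% → £91,000 × 3.45% × 67/366 = £574.7172
1996-03-08 to 1996-03-22: 15 days at 1.45% → £91,000 × 1.45% × 15/366 = £54.0779
Total = £628.7951

£628.80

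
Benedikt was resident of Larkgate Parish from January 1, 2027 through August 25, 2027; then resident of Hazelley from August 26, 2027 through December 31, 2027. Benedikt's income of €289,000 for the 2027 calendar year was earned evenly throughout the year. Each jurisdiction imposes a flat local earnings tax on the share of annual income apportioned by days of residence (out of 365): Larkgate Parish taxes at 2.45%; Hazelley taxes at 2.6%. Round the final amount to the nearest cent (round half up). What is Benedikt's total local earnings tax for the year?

€7,232.52

Larkgate Parish, January 1 – August 25, 2027: 237 days → €289,000 × 2.45% × 237/365 = €4,597.4753
Hazelley, August 26 – December 31, 2027: 128 days → €289,000 × 2.6% × 128/365 = €2,635.0466
Total = €7,232.5219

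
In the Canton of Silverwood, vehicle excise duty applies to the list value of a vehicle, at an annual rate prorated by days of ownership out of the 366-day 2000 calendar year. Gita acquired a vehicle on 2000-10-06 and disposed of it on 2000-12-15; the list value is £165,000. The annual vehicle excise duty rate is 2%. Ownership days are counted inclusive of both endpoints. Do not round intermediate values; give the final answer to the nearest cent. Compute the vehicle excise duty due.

£640.16

Days held (2000-10-06 to 2000-12-15): 71 out of 366
Tax = £165,000 × 2% × 71/366 = £640.1639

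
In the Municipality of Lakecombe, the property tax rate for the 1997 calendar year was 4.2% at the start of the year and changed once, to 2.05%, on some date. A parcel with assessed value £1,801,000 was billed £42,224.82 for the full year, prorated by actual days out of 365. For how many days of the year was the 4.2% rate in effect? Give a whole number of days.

50 days

Let d = days at the first rate; then 365 − d days at the second rate.
£1,801,000 × [4.2%·d + 2.05%·(365−d)] / 365 = £42,224.82
Solving gives d = 50, so the new rate took effect on 20 February 1997.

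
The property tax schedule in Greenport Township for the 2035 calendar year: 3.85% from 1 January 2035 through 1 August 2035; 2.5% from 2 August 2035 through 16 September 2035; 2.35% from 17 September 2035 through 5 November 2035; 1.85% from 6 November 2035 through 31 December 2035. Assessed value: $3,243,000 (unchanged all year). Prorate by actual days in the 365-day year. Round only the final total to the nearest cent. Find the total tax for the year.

1 January – 1 August 2035: 213 days at 3.85% → $3,243,000 × 3.85% × 213/365 = $72,860.8808
2 August – 16 September 2035: 46 days at 2.5% → $3,243,000 × 2.5% × 46/365 = $10,217.6712
17 September – 5 November 2035: 50 days at 2.35% → $3,243,000 × 2.35% × 50/365 = $10,439.7945
6 November – 31 December 2035: 56 days at 1.85% → $3,243,000 × 1.85% × 56/365 = $9,204.7890
Total = $102,723.1356

$102,723.14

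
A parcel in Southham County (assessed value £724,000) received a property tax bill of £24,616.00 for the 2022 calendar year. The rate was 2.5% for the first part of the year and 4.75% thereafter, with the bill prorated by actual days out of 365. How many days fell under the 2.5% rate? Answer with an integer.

Let d = days at the first rate; then 365 − d days at the second rate.
£724,000 × [2.5%·d + 4.75%·(365−d)] / 365 = £24,616.00
Solving gives d = 219, so the new rate took effect on 8 August 2022.

219 days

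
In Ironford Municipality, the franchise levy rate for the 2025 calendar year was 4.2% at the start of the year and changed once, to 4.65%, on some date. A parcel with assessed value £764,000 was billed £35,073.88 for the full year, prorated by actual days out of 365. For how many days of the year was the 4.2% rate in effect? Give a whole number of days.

Let d = days at the first rate; then 365 − d days at the second rate.
£764,000 × [4.2%·d + 4.65%·(365−d)] / 365 = £35,073.88
Solving gives d = 48, so the new rate took effect on 18 February 2025.

48 days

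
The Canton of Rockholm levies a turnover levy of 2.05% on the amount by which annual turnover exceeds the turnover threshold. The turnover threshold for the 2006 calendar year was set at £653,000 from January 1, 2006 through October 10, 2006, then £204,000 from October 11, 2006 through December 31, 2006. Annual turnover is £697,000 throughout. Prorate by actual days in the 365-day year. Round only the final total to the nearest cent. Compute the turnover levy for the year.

January 1 – October 10, 2006: 283 days, exemption £653,000 → (£697,000 − £653,000) × 2.05% × 283/365 = £699.3589
October 11 – December 31, 2006: 82 days, exemption £204,000 → (£697,000 − £204,000) × 2.05% × 82/365 = £2,270.5014
Total = £2,969.8603

£2,969.86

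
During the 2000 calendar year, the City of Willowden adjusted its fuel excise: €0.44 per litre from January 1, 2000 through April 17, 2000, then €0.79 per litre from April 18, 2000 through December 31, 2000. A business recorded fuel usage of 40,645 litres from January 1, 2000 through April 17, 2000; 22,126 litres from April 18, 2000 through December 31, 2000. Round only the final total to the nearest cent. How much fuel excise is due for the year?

€35,363.34

January 1 – April 17, 2000: 40,645 litres at €0.44/litre → €17,883.80
April 18 – December 31, 2000: 22,126 litres at €0.79/litre → €17,479.54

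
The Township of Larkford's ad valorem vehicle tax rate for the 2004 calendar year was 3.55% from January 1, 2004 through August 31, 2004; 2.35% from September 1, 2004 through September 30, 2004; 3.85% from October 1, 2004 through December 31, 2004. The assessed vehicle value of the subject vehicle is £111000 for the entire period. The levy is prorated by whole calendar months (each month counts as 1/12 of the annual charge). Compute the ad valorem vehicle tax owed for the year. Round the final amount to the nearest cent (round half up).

January 1 – August 31, 2004: 8 months at 3.55% → £111000 × 3.55% × 8/12 = £2627.0000
September 1 – September 30, 2004: 1 month at 2.35% → £111000 × 2.35% × 1/12 = £217.3750
October 1 – December 31, 2004: 3 months at 3.85% → £111000 × 3.85% × 3/12 = £1068.3750
Total = £3912.7500

£3912.75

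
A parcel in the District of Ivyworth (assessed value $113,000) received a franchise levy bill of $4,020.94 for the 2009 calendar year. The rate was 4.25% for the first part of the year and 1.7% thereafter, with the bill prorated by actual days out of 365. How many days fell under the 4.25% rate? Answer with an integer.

Let d = days at the first rate; then 365 − d days at the second rate.
$113,000 × [4.25%·d + 1.7%·(365−d)] / 365 = $4,020.94
Solving gives d = 266, so the new rate took effect on 24 Sep 2009.

266 days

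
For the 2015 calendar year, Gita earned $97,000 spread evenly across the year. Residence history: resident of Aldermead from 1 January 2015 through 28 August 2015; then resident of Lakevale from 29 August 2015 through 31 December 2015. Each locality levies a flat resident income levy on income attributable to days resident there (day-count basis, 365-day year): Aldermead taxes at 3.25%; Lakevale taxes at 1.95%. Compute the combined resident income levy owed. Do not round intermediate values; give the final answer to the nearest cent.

Aldermead, 1 January – 28 August 2015: 240 days → $97,000 × 3.25% × 240/365 = $2,072.8767
Lakevale, 29 August – 31 December 2015: 125 days → $97,000 × 1.95% × 125/365 = $647.7740
Total = $2,720.6507

$2,720.65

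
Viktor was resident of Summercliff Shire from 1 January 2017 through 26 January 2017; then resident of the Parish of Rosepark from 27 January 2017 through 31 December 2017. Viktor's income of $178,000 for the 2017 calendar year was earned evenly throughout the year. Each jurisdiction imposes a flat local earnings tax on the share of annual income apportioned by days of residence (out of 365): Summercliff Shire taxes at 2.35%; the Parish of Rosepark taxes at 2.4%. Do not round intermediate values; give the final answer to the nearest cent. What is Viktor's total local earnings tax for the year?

$4,265.66

Summercliff Shire, 1 January – 26 January 2017: 26 days → $178,000 × 2.35% × 26/365 = $297.9671
The Parish of Rosepark, 27 January – 31 December 2017: 339 days → $178,000 × 2.4% × 339/365 = $3,967.6932
Total = $4,265.6603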